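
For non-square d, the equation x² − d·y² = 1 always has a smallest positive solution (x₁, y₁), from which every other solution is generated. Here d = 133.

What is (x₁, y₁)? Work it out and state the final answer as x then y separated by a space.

d=133: √d = [11; 1,1,7,5,1,…,1,1,22] (ℓ=16, even), read p_15/q_15
step 0: (11, 1)  from 11·(1,0) + (0,1)
step 1: (12, 1)  from 1·(11,1) + (1,0)
…
step 4: (888, 77)  from 5·(173,15) + (23,2)
…
step 6: (1949, 169)  from 1·(1061,92) + (888,77)
…
step 9: (10979, 952)  from 1·(7969,691) + (3010,261)
step 10: (18948, 1643)  from 1·(10979,952) + (7969,691)
…
step 12: (168583, 14618)  from 5·(29927,2595) + (18948,1643)
step 13: (1210008, 104921)  from 7·(168583,14618) + (29927,2595)
step 14: (1378591, 119539)  from 1·(1210008,104921) + (168583,14618)
step 15: (2588599, 224460)  from 1·(1378591,119539) + (1210008,104921)
fundamental: x₁=2588599, y₁=224460  (since 6700844782801 − 133·50382291600 = 1)

2588599 224460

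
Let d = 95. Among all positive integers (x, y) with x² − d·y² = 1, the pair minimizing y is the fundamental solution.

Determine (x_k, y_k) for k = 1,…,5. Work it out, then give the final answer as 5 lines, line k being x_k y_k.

39 4
3041 312
237159 24332
18495361 1897584
1442400999 147987220

[9; 1,2,1,18] for √95; ℓ=4 ⇒ convergent index 3
a_0=9:  p_0=9·1+0=9,  q_0=9·0+1=1
…
a_2=2:  p_2=2·10+9=29,  q_2=2·1+1=3
a_3=1:  p_3=1·29+10=39,  q_3=1·3+1=4
fundamental: x₁=39, y₁=4  (since 1521 − 95·16 = 1)
(x_2, y_2) = (39·39 + 95·4·4, 39·4 + 4·39) = (3041, 312)
(x_3, y_3) = (39·3041 + 95·4·312, 39·312 + 4·3041) = (237159, 24332)
(x_4, y_4) = (39·237159 + 95·4·24332, 39·24332 + 4·237159) = (18495361, 1897584)
(x_5, y_5) = (39·18495361 + 95·4·1897584, 39·1897584 + 4·18495361) = (1442400999, 147987220)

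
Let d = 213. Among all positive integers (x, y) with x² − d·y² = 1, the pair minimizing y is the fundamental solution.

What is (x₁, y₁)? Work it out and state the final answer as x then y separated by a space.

194399 13320

√213 = [14; 1,1,2,6,1,8,1,6,2,1,1,28, …], period ℓ=12 (even) → k=11
step 0: (14, 1)  from 14·(1,0) + (0,1)
step 1: (15, 1)  from 1·(14,1) + (1,0)
step 2: (29, 2)  from 1·(15,1) + (14,1)
step 3: (73, 5)  from 2·(29,2) + (15,1)
…
step 6: (4787, 328)  from 8·(540,37) + (467,32)
step 7: (5327, 365)  from 1·(4787,328) + (540,37)
…
step 10: (115574, 7919)  from 1·(78825,5401) + (36749,2518)
step 11: (194399, 13320)  from 1·(115574,7919) + (78825,5401)
→ (194399, 13320).  Check: 194399²=37790971201, 213·13320²=37790971200, difference 1.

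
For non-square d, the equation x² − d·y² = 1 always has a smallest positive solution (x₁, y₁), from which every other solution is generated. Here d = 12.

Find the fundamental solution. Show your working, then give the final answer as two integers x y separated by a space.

√12 = [3; 2,6, …], period ℓ=2 (even) → k=1
step 0: (3, 1)  from 3·(1,0) + (0,1)
step 1: (7, 2)  from 2·(3,1) + (1,0)
fundamental: x₁=7, y₁=2  (since 49 − 12·4 = 1)

7 2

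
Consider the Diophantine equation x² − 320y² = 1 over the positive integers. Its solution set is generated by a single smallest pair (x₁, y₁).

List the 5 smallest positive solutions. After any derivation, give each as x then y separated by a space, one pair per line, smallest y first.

161 9
51841 2898
16692641 933147
5374978561 300470436
1730726404001 96750547245

√320 → a₀=17, period (1,7,1,34); ℓ=4 even so k=3
a_0=17:  p_0=17·1+0=17,  q_0=17·0+1=1
…
a_2=7:  p_2=7·18+17=143,  q_2=7·1+1=8
a_3=1:  p_3=1·143+18=161,  q_3=1·8+1=9
→ (161, 9).  Check: 161²=25921, 320·9²=25920, difference 1.
n=2: (161,9)∘(161,9) = (161·161+320·9·9, 161·9+9·161) = (51841,2898)
n=3: (51841,2898)∘(161,9) = (161·51841+320·9·2898, 161·2898+9·51841) = (16692641,933147)
n=4: (16692641,933147)∘(161,9) = (161·16692641+320·9·933147, 161·933147+9·16692641) = (5374978561,300470436)
n=5: (5374978561,300470436)∘(161,9) = (161·5374978561+320·9·300470436, 161·300470436+9·5374978561) = (1730726404001,96750547245)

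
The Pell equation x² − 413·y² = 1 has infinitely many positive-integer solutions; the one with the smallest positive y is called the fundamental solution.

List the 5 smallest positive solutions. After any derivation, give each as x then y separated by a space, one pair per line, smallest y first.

√413 → a₀=20, period (3,9,1,4,1,9,3,40); ℓ=8 even so k=7
k=0  a_k=20  p_k/q_k = 20/1
…
k=2  a_k=9  p_k/q_k = 569/28
…
k=4  a_k=4  p_k/q_k = 3089/152
…
k=6  a_k=9  p_k/q_k = 36560/1799
k=7  a_k=3  p_k/q_k = 113399/5580
→ (113399, 5580).  Check: 113399²=12859333201, 413·5580²=12859333200, difference 1.
k=2:  x_2 = 113399·113399+413·5580·5580 = 25718666401,  y_2 = 113399·5580+5580·113399 = 1265532840
k=3:  x_3 = 113399·25718666401+413·5580·1265532840 = 5832942102300599,  y_3 = 113399·1265532840+5580·25718666401 = 287020317040740
k=4:  x_4 = 113399·5832942102300599+413·5580·287020317040740 = 1322899602891852585601,  y_4 = 113399·287020317040740+5580·5832942102300599 = 65095633862940217680
k=5:  x_5 = 113399·1322899602891852585601+413·5580·65095633862940217680 = 300030984130833440606834999,  y_5 = 113399·65095633862940217680+5580·1322899602891852585601 = 14763559568560095172347900

113399 5580
25718666401 1265532840
5832942102300599 287020317040740
1322899602891852585601 65095633862940217680
300030984130833440606834999 14763559568560095172347900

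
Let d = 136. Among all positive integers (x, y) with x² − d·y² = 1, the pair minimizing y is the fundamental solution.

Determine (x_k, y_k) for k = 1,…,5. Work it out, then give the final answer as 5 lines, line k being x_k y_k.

35 3
2449 210
171395 14697
11995201 1028580
839492675 71985903

[11; 1,1,1,22] for √136; ℓ=4 ⇒ convergent index 3
a_0=11:  p_0=11·1+0=11,  q_0=11·0+1=1
…
a_2=1:  p_2=1·12+11=23,  q_2=1·1+1=2
a_3=1:  p_3=1·23+12=35,  q_3=1·2+1=3
fundamental: x₁=35, y₁=3  (since 1225 − 136·9 = 1)
k=2:  x_2 = 35·35+136·3·3 = 2449,  y_2 = 35·3+3·35 = 210
k=3:  x_3 = 35·2449+136·3·210 = 171395,  y_3 = 35·210+3·2449 = 14697
k=4:  x_4 = 35·171395+136·3·14697 = 11995201,  y_4 = 35·14697+3·171395 = 1028580
k=5:  x_5 = 35·11995201+136·3·1028580 = 839492675,  y_5 = 35·1028580+3·11995201 = 71985903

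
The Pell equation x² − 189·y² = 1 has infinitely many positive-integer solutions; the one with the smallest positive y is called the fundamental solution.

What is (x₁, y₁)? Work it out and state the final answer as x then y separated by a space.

√189 = [13; 1,2,1,26, …], period ℓ=4 (even) → k=3
a_0=13:  p_0=13·1+0=13,  q_0=13·0+1=1
…
a_2=2:  p_2=2·14+13=41,  q_2=2·1+1=3
a_3=1:  p_3=1·41+14=55,  q_3=1·3+1=4
→ (55, 4).  Check: 55²=3025, 189·4²=3024, difference 1.

55 4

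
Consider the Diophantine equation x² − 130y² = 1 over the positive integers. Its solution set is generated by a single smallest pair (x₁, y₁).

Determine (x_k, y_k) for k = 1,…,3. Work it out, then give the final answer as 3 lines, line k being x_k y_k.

6499 570
84474001 7408860
1097993058499 96300361710

[11; 2,2,22] for √130; ℓ=3 ⇒ convergent index 5
i=0: a=11 ⇒ p=11, q=1
i=1: a=2 ⇒ p=23, q=2
i=2: a=2 ⇒ p=57, q=5
…
i=4: a=2 ⇒ p=2611, q=229
i=5: a=2 ⇒ p=6499, q=570
fundamental: x₁=6499, y₁=570  (since 42237001 − 130·324900 = 1)
(6499+570√130)^2 = 84474001 + 7408860√130
(6499+570√130)^3 = 1097993058499 + 96300361710√130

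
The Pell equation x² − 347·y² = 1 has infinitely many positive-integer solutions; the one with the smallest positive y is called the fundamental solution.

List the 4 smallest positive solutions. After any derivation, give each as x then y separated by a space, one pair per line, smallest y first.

641602 34443
823306252807 44197395372
1056469876826312026 56714274530897445
1355666371822207590758497 72775983935101527618408

√347 = [18; 1,1,1,2,4,…,1,1,36, …], period ℓ=14 (even) → k=13
k=0  a_k=18  p_k/q_k = 18/1
k=1  a_k=1  p_k/q_k = 19/1
k=2  a_k=1  p_k/q_k = 37/2
…
k=4  a_k=2  p_k/q_k = 149/8
k=5  a_k=4  p_k/q_k = 652/35
k=6  a_k=1  p_k/q_k = 801/43
k=7  a_k=17  p_k/q_k = 14269/766
k=8  a_k=1  p_k/q_k = 15070/809
k=9  a_k=4  p_k/q_k = 74549/4002
…
k=12  a_k=1  p_k/q_k = 402885/21628
k=13  a_k=1  p_k/q_k = 641602/34443
(x₁, y₁) = (641602, 34443);  641602² − 347·34443² = 1 ✓
n=2: (641602,34443)∘(641602,34443) = (641602·641602+347·34443·34443, 641602·34443+34443·641602) = (823306252807,44197395372)
n=3: (823306252807,44197395372)∘(641602,34443) = (641602·823306252807+347·34443·44197395372, 641602·44197395372+34443·823306252807) = (1056469876826312026,56714274530897445)
n=4: (1056469876826312026,56714274530897445)∘(641602,34443) = (641602·1056469876826312026+347·34443·56714274530897445, 641602·56714274530897445+34443·1056469876826312026) = (1355666371822207590758497,72775983935101527618408)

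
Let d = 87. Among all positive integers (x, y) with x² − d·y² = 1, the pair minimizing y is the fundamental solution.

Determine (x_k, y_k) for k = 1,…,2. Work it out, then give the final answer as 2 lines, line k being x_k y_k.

d=87: √d = [9; 3,18] (ℓ=2, even), read p_1/q_1
a_0=9:  p_0=9·1+0=9,  q_0=9·0+1=1
a_1=3:  p_1=3·9+1=28,  q_1=3·1+0=3
fundamental: x₁=28, y₁=3  (since 784 − 87·9 = 1)
(x_2, y_2) = (28·28 + 87·3·3, 28·3 + 3·28) = (1567, 168)

28 3
1567 168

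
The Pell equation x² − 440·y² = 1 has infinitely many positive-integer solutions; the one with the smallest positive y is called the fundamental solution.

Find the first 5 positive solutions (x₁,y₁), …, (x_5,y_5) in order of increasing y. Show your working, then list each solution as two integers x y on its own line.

√440 → a₀=20, period (1,40); ℓ=2 even so k=1
i=0: a=20 ⇒ p=20, q=1
i=1: a=1 ⇒ p=21, q=1
→ (21, 1).  Check: 21²=441, 440·1²=440, difference 1.
(21+1√440)^2 = 881 + 42√440
(21+1√440)^3 = 36981 + 1763√440
(21+1√440)^4 = 1552321 + 74004√440
(21+1√440)^5 = 65160501 + 3106405√440

21 1
881 42
36981 1763
1552321 74004
65160501 3106405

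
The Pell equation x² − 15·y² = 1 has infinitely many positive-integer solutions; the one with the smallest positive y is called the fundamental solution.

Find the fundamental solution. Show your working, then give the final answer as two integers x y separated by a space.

[3; 1,6] for √15; ℓ=2 ⇒ convergent index 1
i=0: a=3 ⇒ p=3, q=1
i=1: a=1 ⇒ p=4, q=1
→ (4, 1).  Check: 4²=16, 15·1²=15, difference 1.

4 1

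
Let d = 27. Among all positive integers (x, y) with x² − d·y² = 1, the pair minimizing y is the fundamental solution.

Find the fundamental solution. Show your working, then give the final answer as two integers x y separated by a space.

d=27: √d = [5; 5,10] (ℓ=2, even), read p_1/q_1
step 0: (5, 1)  from 5·(1,0) + (0,1)
step 1: (26, 5)  from 5·(5,1) + (1,0)
→ (26, 5).  Check: 26²=676, 27·5²=675, difference 1.

26 5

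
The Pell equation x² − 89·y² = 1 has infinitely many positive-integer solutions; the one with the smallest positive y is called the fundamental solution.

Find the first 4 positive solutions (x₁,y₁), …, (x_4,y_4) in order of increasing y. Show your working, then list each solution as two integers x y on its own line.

500001 53000
500002000001 53000106000
500003000004500001 53000212000159000
500004000010000008000001 53000318000530000212000

√89 = [9; 2,3,3,2,18, …], period ℓ=5 (odd) → k=9
k=0  a_k=9  p_k/q_k = 9/1
k=1  a_k=2  p_k/q_k = 19/2
k=2  a_k=3  p_k/q_k = 66/7
k=3  a_k=3  p_k/q_k = 217/23
k=4  a_k=2  p_k/q_k = 500/53
k=5  a_k=18  p_k/q_k = 9217/977
k=6  a_k=2  p_k/q_k = 18934/2007
…
k=8  a_k=3  p_k/q_k = 216991/23001
k=9  a_k=2  p_k/q_k = 500001/53000
fundamental: x₁=500001, y₁=53000  (since 250001000001 − 89·2809000000 = 1)
n=2: (500001,53000)∘(500001,53000) = (500001·500001+89·53000·53000, 500001·53000+53000·500001) = (500002000001,53000106000)
n=3: (500002000001,53000106000)∘(500001,53000) = (500001·500002000001+89·53000·53000106000, 500001·53000106000+53000·500002000001) = (500003000004500001,53000212000159000)
n=4: (500003000004500001,53000212000159000)∘(500001,53000) = (500001·500003000004500001+89·53000·53000212000159000, 500001·53000212000159000+53000·500003000004500001) = (500004000010000008000001,53000318000530000212000)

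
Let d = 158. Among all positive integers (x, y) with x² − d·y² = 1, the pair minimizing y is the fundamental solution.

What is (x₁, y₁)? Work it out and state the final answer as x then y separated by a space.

7743 616

√158 → a₀=12, period (1,1,3,12,3,1,1,24); ℓ=8 even so k=7
step 0: (12, 1)  from 12·(1,0) + (0,1)
step 1: (13, 1)  from 1·(12,1) + (1,0)
…
step 3: (88, 7)  from 3·(25,2) + (13,1)
step 4: (1081, 86)  from 12·(88,7) + (25,2)
step 5: (3331, 265)  from 3·(1081,86) + (88,7)
step 6: (4412, 351)  from 1·(3331,265) + (1081,86)
step 7: (7743, 616)  from 1·(4412,351) + (3331,265)
(x₁, y₁) = (7743, 616);  7743² − 158·616² = 1 ✓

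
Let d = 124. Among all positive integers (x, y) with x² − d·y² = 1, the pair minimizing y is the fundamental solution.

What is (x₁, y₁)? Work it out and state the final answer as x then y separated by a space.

4620799 414960

√124 = [11; 7,2,1,1,1,…,2,7,22, …], period ℓ=16 (even) → k=15
a_0=11:  p_0=11·1+0=11,  q_0=11·0+1=1
…
a_2=2:  p_2=2·78+11=167,  q_2=2·7+1=15
…
a_6=3:  p_6=3·657+412=2383,  q_6=3·59+37=214
…
a_10=3:  p_10=3·17583+14543=67292,  q_10=3·1579+1306=6043
…
a_13=1:  p_13=1·152167+84875=237042,  q_13=1·13665+7622=21287
a_14=2:  p_14=2·237042+152167=626251,  q_14=2·21287+13665=56239
a_15=7:  p_15=7·626251+237042=4620799,  q_15=7·56239+21287=414960
→ (4620799, 414960).  Check: 4620799²=21351783398401, 124·414960²=21351783398400, difference 1.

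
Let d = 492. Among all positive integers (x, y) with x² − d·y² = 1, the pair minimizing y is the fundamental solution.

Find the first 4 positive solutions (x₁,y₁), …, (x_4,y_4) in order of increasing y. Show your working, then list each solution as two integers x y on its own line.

d=492: √d = [22; 5,1,1,10,1,1,5,44] (ℓ=8, even), read p_7/q_7
i=0: a=22 ⇒ p=22, q=1
i=1: a=5 ⇒ p=111, q=5
i=2: a=1 ⇒ p=133, q=6
…
i=4: a=10 ⇒ p=2573, q=116
i=5: a=1 ⇒ p=2817, q=127
i=6: a=1 ⇒ p=5390, q=243
i=7: a=5 ⇒ p=29767, q=1342
fundamental: x₁=29767, y₁=1342  (since 886074289 − 492·1800964 = 1)
n=2: (29767,1342)∘(29767,1342) = (29767·29767+492·1342·1342, 29767·1342+1342·29767) = (1772148577,79894628)
n=3: (1772148577,79894628)∘(29767,1342) = (29767·1772148577+492·1342·79894628, 29767·79894628+1342·1772148577) = (105503093353351,4756446782010)
n=4: (105503093353351,4756446782010)∘(29767,1342) = (29767·105503093353351+492·1342·4756446782010, 29767·4756446782010+1342·105503093353351) = (6281021157926249857,283170302640288712)

29767 1342
1772148577 79894628
105503093353351 4756446782010
6281021157926249857 283170302640288712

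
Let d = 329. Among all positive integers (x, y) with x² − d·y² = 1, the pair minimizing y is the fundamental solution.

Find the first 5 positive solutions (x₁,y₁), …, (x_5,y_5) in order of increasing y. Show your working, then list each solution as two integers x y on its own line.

2376415 131016
11294696504449 622696775280
53681772387237964255 2959571914453911384
255140338255224918953587201 14066342182173360946441440
1212638653869526969777790618564575 66854933113696055535160815363816

[18; 7,4,2,1,1,4,1,1,2,4,7,36] for √329; ℓ=12 ⇒ convergent index 11
step 0: (18, 1)  from 18·(1,0) + (0,1)
step 1: (127, 7)  from 7·(18,1) + (1,0)
…
step 3: (1179, 65)  from 2·(526,29) + (127,7)
…
step 8: (29366, 1619)  from 1·(16125,889) + (13241,730)
…
step 10: (328794, 18127)  from 4·(74857,4127) + (29366,1619)
step 11: (2376415, 131016)  from 7·(328794,18127) + (74857,4127)
fundamental: x₁=2376415, y₁=131016  (since 5647348252225 − 329·17165192256 = 1)
n=2: (2376415,131016)∘(2376415,131016) = (2376415·2376415+329·131016·131016, 2376415·131016+131016·2376415) = (11294696504449,622696775280)
n=3: (11294696504449,622696775280)∘(2376415,131016) = (2376415·11294696504449+329·131016·622696775280, 2376415·622696775280+131016·11294696504449) = (53681772387237964255,2959571914453911384)
n=4: (53681772387237964255,2959571914453911384)∘(2376415,131016) = (2376415·53681772387237964255+329·131016·2959571914453911384, 2376415·2959571914453911384+131016·53681772387237964255) = (255140338255224918953587201,14066342182173360946441440)
n=5: (255140338255224918953587201,14066342182173360946441440)∘(2376415,131016) = (2376415·255140338255224918953587201+329·131016·14066342182173360946441440, 2376415·14066342182173360946441440+131016·255140338255224918953587201) = (1212638653869526969777790618564575,66854933113696055535160815363816)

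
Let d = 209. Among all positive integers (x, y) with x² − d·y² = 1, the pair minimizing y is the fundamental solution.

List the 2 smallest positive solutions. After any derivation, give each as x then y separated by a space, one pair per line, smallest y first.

√209 → a₀=14, period (2,5,3,2,3,5,2,28); ℓ=8 even so k=7
a_0=14:  p_0=14·1+0=14,  q_0=14·0+1=1
…
a_2=5:  p_2=5·29+14=159,  q_2=5·2+1=11
…
a_4=2:  p_4=2·506+159=1171,  q_4=2·35+11=81
…
a_6=5:  p_6=5·4019+1171=21266,  q_6=5·278+81=1471
a_7=2:  p_7=2·21266+4019=46551,  q_7=2·1471+278=3220
(x₁, y₁) = (46551, 3220);  46551² − 209·3220² = 1 ✓
k=2:  x_2 = 46551·46551+209·3220·3220 = 4333991201,  y_2 = 46551·3220+3220·46551 = 299788440

46551 3220
4333991201 299788440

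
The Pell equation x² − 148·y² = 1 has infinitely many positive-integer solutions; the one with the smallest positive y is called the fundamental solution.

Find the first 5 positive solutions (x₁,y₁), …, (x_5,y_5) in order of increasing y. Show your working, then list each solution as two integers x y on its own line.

√148 → a₀=12, period (6,24); ℓ=2 even so k=1
a_0=12:  p_0=12·1+0=12,  q_0=12·0+1=1
a_1=6:  p_1=6·12+1=73,  q_1=6·1+0=6
(x₁, y₁) = (73, 6);  73² − 148·6² = 1 ✓
(x_2, y_2) = (73·73 + 148·6·6, 73·6 + 6·73) = (10657, 876)
(x_3, y_3) = (73·10657 + 148·6·876, 73·876 + 6·10657) = (1555849, 127890)
(x_4, y_4) = (73·1555849 + 148·6·127890, 73·127890 + 6·1555849) = (227143297, 18671064)
(x_5, y_5) = (73·227143297 + 148·6·18671064, 73·18671064 + 6·227143297) = (33161365513, 2725847454)

73 6
10657 876
1555849 127890
227143297 18671064
33161365513 2725847454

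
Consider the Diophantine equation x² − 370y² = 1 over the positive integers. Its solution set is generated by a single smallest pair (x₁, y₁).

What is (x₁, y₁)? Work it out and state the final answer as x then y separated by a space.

√370 → a₀=19, period (4,4,38); ℓ=3 odd so k=5
a_0=19:  p_0=19·1+0=19,  q_0=19·0+1=1
…
a_2=4:  p_2=4·77+19=327,  q_2=4·4+1=17
…
a_4=4:  p_4=4·12503+327=50339,  q_4=4·650+17=2617
a_5=4:  p_5=4·50339+12503=213859,  q_5=4·2617+650=11118
(x₁, y₁) = (213859, 11118);  213859² − 370·11118² = 1 ✓

213859 11118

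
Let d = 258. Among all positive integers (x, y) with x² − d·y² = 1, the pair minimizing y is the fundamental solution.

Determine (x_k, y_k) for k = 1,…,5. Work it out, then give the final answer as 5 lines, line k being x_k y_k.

[16; 16,32] for √258; ℓ=2 ⇒ convergent index 1
i=0: a=16 ⇒ p=16, q=1
i=1: a=16 ⇒ p=257, q=16
fundamental: x₁=257, y₁=16  (since 66049 − 258·256 = 1)
(x_2, y_2) = (257·257 + 258·16·16, 257·16 + 16·257) = (132097, 8224)
(x_3, y_3) = (257·132097 + 258·16·8224, 257·8224 + 16·132097) = (67897601, 4227120)
(x_4, y_4) = (257·67897601 + 258·16·4227120, 257·4227120 + 16·67897601) = (34899234817, 2172731456)
(x_5, y_5) = (257·34899234817 + 258·16·2172731456, 257·2172731456 + 16·34899234817) = (17938138798337, 1116779741264)

257 16
132097 8224
67897601 4227120
34899234817 2172731456
17938138798337 1116779741264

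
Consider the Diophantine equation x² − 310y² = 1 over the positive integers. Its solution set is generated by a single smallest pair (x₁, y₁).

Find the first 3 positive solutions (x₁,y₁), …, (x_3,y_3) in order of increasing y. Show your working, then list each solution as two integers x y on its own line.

848719 48204
1440647881921 81823301352
2445410459391369679 138889981000287972

√310 = [17; 1,1,1,1,5,…,1,1,34, …], period ℓ=16 (even) → k=15
k=0  a_k=17  p_k/q_k = 17/1
…
k=4  a_k=1  p_k/q_k = 88/5
…
k=7  a_k=1  p_k/q_k = 2060/117
…
k=13  a_k=1  p_k/q_k = 333702/18953
k=14  a_k=1  p_k/q_k = 515017/29251
k=15  a_k=1  p_k/q_k = 848719/48204
(x₁, y₁) = (848719, 48204);  848719² − 310·48204² = 1 ✓
(x_2, y_2) = (848719·848719 + 310·48204·48204, 848719·48204 + 48204·848719) = (1440647881921, 81823301352)
(x_3, y_3) = (848719·1440647881921 + 310·48204·81823301352, 848719·81823301352 + 48204·1440647881921) = (2445410459391369679, 138889981000287972)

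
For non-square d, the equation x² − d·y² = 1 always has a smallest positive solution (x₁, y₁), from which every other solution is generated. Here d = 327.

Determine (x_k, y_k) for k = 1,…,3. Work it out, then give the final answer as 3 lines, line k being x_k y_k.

217 12
94177 5208
40872601 2260260

√327 = [18; 12,36, …], period ℓ=2 (even) → k=1
step 0: (18, 1)  from 18·(1,0) + (0,1)
step 1: (217, 12)  from 12·(18,1) + (1,0)
(x₁, y₁) = (217, 12);  217² − 327·12² = 1 ✓
n=2: (217,12)∘(217,12) = (217·217+327·12·12, 217·12+12·217) = (94177,5208)
n=3: (94177,5208)∘(217,12) = (217·94177+327·12·5208, 217·5208+12·94177) = (40872601,2260260)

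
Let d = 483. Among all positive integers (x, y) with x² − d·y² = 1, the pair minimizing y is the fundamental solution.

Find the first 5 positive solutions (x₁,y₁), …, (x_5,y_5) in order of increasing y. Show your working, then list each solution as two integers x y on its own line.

22 1
967 44
42526 1935
1870177 85096
82245262 3742289

√483 = [21; 1,42, …], period ℓ=2 (even) → k=1
k=0  a_k=21  p_k/q_k = 21/1
k=1  a_k=1  p_k/q_k = 22/1
fundamental: x₁=22, y₁=1  (since 484 − 483·1 = 1)
k=2:  x_2 = 22·22+483·1·1 = 967,  y_2 = 22·1+1·22 = 44
k=3:  x_3 = 22·967+483·1·44 = 42526,  y_3 = 22·44+1·967 = 1935
k=4:  x_4 = 22·42526+483·1·1935 = 1870177,  y_4 = 22·1935+1·42526 = 85096
k=5:  x_5 = 22·1870177+483·1·85096 = 82245262,  y_5 = 22·85096+1·1870177 = 3742289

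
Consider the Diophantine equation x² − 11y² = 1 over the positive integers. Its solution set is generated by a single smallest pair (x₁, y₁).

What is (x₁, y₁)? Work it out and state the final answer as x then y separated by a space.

10 3

√11 → a₀=3, period (3,6); ℓ=2 even so k=1
a_0=3:  p_0=3·1+0=3,  q_0=3·0+1=1
a_1=3:  p_1=3·3+1=10,  q_1=3·1+0=3
(x₁, y₁) = (10, 3);  10² − 11·3² = 1 ✓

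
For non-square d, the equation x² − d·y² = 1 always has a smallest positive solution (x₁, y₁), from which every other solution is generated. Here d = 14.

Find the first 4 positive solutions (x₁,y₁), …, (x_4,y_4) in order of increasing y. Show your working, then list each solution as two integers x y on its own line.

15 4
449 120
13455 3596
403201 107760

[3; 1,2,1,6] for √14; ℓ=4 ⇒ convergent index 3
step 0: (3, 1)  from 3·(1,0) + (0,1)
step 1: (4, 1)  from 1·(3,1) + (1,0)
step 2: (11, 3)  from 2·(4,1) + (3,1)
step 3: (15, 4)  from 1·(11,3) + (4,1)
→ (15, 4).  Check: 15²=225, 14·4²=224, difference 1.
n=2: (15,4)∘(15,4) = (15·15+14·4·4, 15·4+4·15) = (449,120)
n=3: (449,120)∘(15,4) = (15·449+14·4·120, 15·120+4·449) = (13455,3596)
n=4: (13455,3596)∘(15,4) = (15·13455+14·4·3596, 15·3596+4·13455) = (403201,107760)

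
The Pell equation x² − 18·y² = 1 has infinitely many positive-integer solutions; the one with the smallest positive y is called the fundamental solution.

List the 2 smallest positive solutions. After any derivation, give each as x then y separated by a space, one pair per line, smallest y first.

17 4
577 136

√18 → a₀=4, period (4,8); ℓ=2 even so k=1
i=0: a=4 ⇒ p=4, q=1
i=1: a=4 ⇒ p=17, q=4
(x₁, y₁) = (17, 4);  17² − 18·4² = 1 ✓
(17+4√18)^2 = 577 + 136√18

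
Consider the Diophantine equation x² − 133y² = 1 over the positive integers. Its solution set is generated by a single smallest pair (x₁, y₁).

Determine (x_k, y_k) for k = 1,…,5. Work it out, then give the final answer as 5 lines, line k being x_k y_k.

√133 = [11; 1,1,7,5,1,…,1,1,22, …], period ℓ=16 (even) → k=15
step 0: (11, 1)  from 11·(1,0) + (0,1)
step 1: (12, 1)  from 1·(11,1) + (1,0)
step 2: (23, 2)  from 1·(12,1) + (11,1)
step 3: (173, 15)  from 7·(23,2) + (12,1)
…
step 5: (1061, 92)  from 1·(888,77) + (173,15)
step 6: (1949, 169)  from 1·(1061,92) + (888,77)
step 7: (3010, 261)  from 1·(1949,169) + (1061,92)
step 8: (7969, 691)  from 2·(3010,261) + (1949,169)
…
step 10: (18948, 1643)  from 1·(10979,952) + (7969,691)
…
step 12: (168583, 14618)  from 5·(29927,2595) + (18948,1643)
step 13: (1210008, 104921)  from 7·(168583,14618) + (29927,2595)
step 14: (1378591, 119539)  from 1·(1210008,104921) + (168583,14618)
step 15: (2588599, 224460)  from 1·(1378591,119539) + (1210008,104921)
fundamental: x₁=2588599, y₁=224460  (since 6700844782801 − 133·50382291600 = 1)
k=2:  x_2 = 2588599·2588599+133·224460·224460 = 13401689565601,  y_2 = 2588599·224460+224460·2588599 = 1162073863080
k=3:  x_3 = 2588599·13401689565601+133·224460·1162073863080 = 69383200415647777399,  y_3 = 2588599·1162073863080+224460·13401689565601 = 6016286479789825380
k=4:  x_4 = 2588599·69383200415647777399+133·224460·6016286479789825380 = 359210566425477440164982401,  y_4 = 2588599·6016286479789825380+224460·69383200415647777399 = 31147506330593762303822160
k=5:  x_5 = 2588599·359210566425477440164982401+133·224460·31147506330593762303822160 = 1859704226076779569066850908714999,  y_5 = 2588599·31147506330593762303822160+224460·359210566425477440164982401 = 161256807479731348725343689282300

2588599 224460
13401689565601 1162073863080
69383200415647777399 6016286479789825380
359210566425477440164982401 31147506330593762303822160
1859704226076779569066850908714999 161256807479731348725343689282300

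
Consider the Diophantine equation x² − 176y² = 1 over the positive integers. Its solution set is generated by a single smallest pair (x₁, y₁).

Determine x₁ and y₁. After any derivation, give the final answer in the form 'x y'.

[13; 3,1,3,26] for √176; ℓ=4 ⇒ convergent index 3
a_0=13:  p_0=13·1+0=13,  q_0=13·0+1=1
a_1=3:  p_1=3·13+1=40,  q_1=3·1+0=3
a_2=1:  p_2=1·40+13=53,  q_2=1·3+1=4
a_3=3:  p_3=3·53+40=199,  q_3=3·4+3=15
→ (199, 15).  Check: 199²=39601, 176·15²=39600, difference 1.

199 15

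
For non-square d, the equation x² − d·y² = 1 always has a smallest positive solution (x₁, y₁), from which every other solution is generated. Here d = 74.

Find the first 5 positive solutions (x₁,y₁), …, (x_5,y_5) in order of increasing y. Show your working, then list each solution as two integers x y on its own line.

3699 430
27365201 3181140
202447753299 23534073290
1497708451540801 174105071018280
11080046922051092499 1288029291859162150

√74 → a₀=8, period (1,1,1,1,16); ℓ=5 odd so k=9
step 0: (8, 1)  from 8·(1,0) + (0,1)
step 1: (9, 1)  from 1·(8,1) + (1,0)
…
step 3: (26, 3)  from 1·(17,2) + (9,1)
step 4: (43, 5)  from 1·(26,3) + (17,2)
step 5: (714, 83)  from 16·(43,5) + (26,3)
…
step 7: (1471, 171)  from 1·(757,88) + (714,83)
step 8: (2228, 259)  from 1·(1471,171) + (757,88)
step 9: (3699, 430)  from 1·(2228,259) + (1471,171)
→ (3699, 430).  Check: 3699²=13682601, 74·430²=13682600, difference 1.
n=2: (3699,430)∘(3699,430) = (3699·3699+74·430·430, 3699·430+430·3699) = (27365201,3181140)
n=3: (27365201,3181140)∘(3699,430) = (3699·27365201+74·430·3181140, 3699·3181140+430·27365201) = (202447753299,23534073290)
n=4: (202447753299,23534073290)∘(3699,430) = (3699·202447753299+74·430·23534073290, 3699·23534073290+430·202447753299) = (1497708451540801,174105071018280)
n=5: (1497708451540801,174105071018280)∘(3699,430) = (3699·1497708451540801+74·430·174105071018280, 3699·174105071018280+430·1497708451540801) = (11080046922051092499,1288029291859162150)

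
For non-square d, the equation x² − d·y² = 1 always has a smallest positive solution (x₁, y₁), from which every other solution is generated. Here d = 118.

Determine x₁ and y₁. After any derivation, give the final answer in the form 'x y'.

√118 = [10; 1,6,3,2,10,2,3,6,1,20, …], period ℓ=10 (even) → k=9
k=0  a_k=10  p_k/q_k = 10/1
k=1  a_k=1  p_k/q_k = 11/1
k=2  a_k=6  p_k/q_k = 76/7
k=3  a_k=3  p_k/q_k = 239/22
…
k=7  a_k=3  p_k/q_k = 42115/3877
k=8  a_k=6  p_k/q_k = 264802/24377
k=9  a_k=1  p_k/q_k = 306917/28254
(x₁, y₁) = (306917, 28254);  306917² − 118·28254² = 1 ✓

306917 28254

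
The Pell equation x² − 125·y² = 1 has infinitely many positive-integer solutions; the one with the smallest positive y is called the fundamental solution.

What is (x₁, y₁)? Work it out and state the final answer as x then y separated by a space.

d=125: √d = [11; 5,1,1,5,22] (ℓ=5, odd), read p_9/q_9
k=0  a_k=11  p_k/q_k = 11/1
k=1  a_k=5  p_k/q_k = 56/5
k=2  a_k=1  p_k/q_k = 67/6
k=3  a_k=1  p_k/q_k = 123/11
k=4  a_k=5  p_k/q_k = 682/61
k=5  a_k=22  p_k/q_k = 15127/1353
…
k=7  a_k=1  p_k/q_k = 91444/8179
k=8  a_k=1  p_k/q_k = 167761/15005
k=9  a_k=5  p_k/q_k = 930249/83204
fundamental: x₁=930249, y₁=83204  (since 865363202001 − 125·6922905616 = 1)

930249 83204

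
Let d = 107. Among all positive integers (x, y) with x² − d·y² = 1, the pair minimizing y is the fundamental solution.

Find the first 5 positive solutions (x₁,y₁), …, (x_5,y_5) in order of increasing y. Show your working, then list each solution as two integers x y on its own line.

[10; 2,1,9,1,2,20] for √107; ℓ=6 ⇒ convergent index 5
k=0  a_k=10  p_k/q_k = 10/1
k=1  a_k=2  p_k/q_k = 21/2
k=2  a_k=1  p_k/q_k = 31/3
k=3  a_k=9  p_k/q_k = 300/29
k=4  a_k=1  p_k/q_k = 331/32
k=5  a_k=2  p_k/q_k = 962/93
(x₁, y₁) = (962, 93);  962² − 107·93² = 1 ✓
n=2: (962,93)∘(962,93) = (962·962+107·93·93, 962·93+93·962) = (1850887,178932)
n=3: (1850887,178932)∘(962,93) = (962·1850887+107·93·178932, 962·178932+93·1850887) = (3561105626,344265075)
n=4: (3561105626,344265075)∘(962,93) = (962·3561105626+107·93·344265075, 962·344265075+93·3561105626) = (6851565373537,662365825368)
n=5: (6851565373537,662365825368)∘(962,93) = (962·6851565373537+107·93·662365825368, 962·662365825368+93·6851565373537) = (13182408217579562,1274391503742957)

962 93
1850887 178932
3561105626 344265075
6851565373537 662365825368
13182408217579562 1274391503742957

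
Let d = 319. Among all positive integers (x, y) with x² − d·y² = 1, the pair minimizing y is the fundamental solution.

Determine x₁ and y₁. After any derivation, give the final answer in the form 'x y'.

12901780 722361

√319 → a₀=17, period (1,6,5,1,4,…,6,1,34); ℓ=14 even so k=13
step 0: (17, 1)  from 17·(1,0) + (0,1)
step 1: (18, 1)  from 1·(17,1) + (1,0)
step 2: (125, 7)  from 6·(18,1) + (17,1)
step 3: (643, 36)  from 5·(125,7) + (18,1)
step 4: (768, 43)  from 1·(643,36) + (125,7)
…
step 7: (15628, 875)  from 1·(11913,667) + (3715,208)
step 8: (58797, 3292)  from 3·(15628,875) + (11913,667)
step 9: (250816, 14043)  from 4·(58797,3292) + (15628,875)
step 10: (309613, 17335)  from 1·(250816,14043) + (58797,3292)
…
step 12: (11102899, 621643)  from 6·(1798881,100718) + (309613,17335)
step 13: (12901780, 722361)  from 1·(11102899,621643) + (1798881,100718)
→ (12901780, 722361).  Check: 12901780²=166455927168400, 319·722361²=166455927168399, difference 1.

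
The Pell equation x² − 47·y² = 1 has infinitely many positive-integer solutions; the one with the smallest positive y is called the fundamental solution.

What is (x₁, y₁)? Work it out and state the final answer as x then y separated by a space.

d=47: √d = [6; 1,5,1,12] (ℓ=4, even), read p_3/q_3
k=0  a_k=6  p_k/q_k = 6/1
…
k=2  a_k=5  p_k/q_k = 41/6
k=3  a_k=1  p_k/q_k = 48/7
→ (48, 7).  Check: 48²=2304, 47·7²=2303, difference 1.

48 7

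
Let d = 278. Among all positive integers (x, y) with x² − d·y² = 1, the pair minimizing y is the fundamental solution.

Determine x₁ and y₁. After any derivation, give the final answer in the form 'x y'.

d=278: √d = [16; 1,2,16,2,1,32] (ℓ=6, even), read p_5/q_5
k=0  a_k=16  p_k/q_k = 16/1
…
k=4  a_k=2  p_k/q_k = 1684/101
k=5  a_k=1  p_k/q_k = 2501/150
→ (2501, 150).  Check: 2501²=6255001, 278·150²=6255000, difference 1.

2501 150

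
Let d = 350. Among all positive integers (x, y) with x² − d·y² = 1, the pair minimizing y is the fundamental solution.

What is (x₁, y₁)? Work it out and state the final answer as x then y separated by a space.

449 24

√350 → a₀=18, period (1,2,2,2,1,36); ℓ=6 even so k=5
step 0: (18, 1)  from 18·(1,0) + (0,1)
…
step 2: (56, 3)  from 2·(19,1) + (18,1)
…
step 4: (318, 17)  from 2·(131,7) + (56,3)
step 5: (449, 24)  from 1·(318,17) + (131,7)
fundamental: x₁=449, y₁=24  (since 201601 − 350·576 = 1)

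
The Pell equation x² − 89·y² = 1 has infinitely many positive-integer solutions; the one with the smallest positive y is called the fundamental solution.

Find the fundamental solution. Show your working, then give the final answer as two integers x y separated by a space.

√89 → a₀=9, period (2,3,3,2,18); ℓ=5 odd so k=9
a_0=9:  p_0=9·1+0=9,  q_0=9·0+1=1
…
a_2=3:  p_2=3·19+9=66,  q_2=3·2+1=7
…
a_5=18:  p_5=18·500+217=9217,  q_5=18·53+23=977
a_6=2:  p_6=2·9217+500=18934,  q_6=2·977+53=2007
…
a_8=3:  p_8=3·66019+18934=216991,  q_8=3·6998+2007=23001
a_9=2:  p_9=2·216991+66019=500001,  q_9=2·23001+6998=53000
(x₁, y₁) = (500001, 53000);  500001² − 89·53000² = 1 ✓

500001 53000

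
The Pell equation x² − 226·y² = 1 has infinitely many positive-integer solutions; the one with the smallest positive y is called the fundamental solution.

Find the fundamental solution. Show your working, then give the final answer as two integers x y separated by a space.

451 30

√226 = [15; 30, …], period ℓ=1 (odd) → k=1
k=0  a_k=15  p_k/q_k = 15/1
k=1  a_k=30  p_k/q_k = 451/30
fundamental: x₁=451, y₁=30  (since 203401 − 226·900 = 1)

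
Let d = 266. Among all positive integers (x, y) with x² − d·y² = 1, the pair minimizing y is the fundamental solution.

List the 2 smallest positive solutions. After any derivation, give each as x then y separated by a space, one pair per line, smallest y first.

685 42
938449 57540

√266 = [16; 3,4,3,32, …], period ℓ=4 (even) → k=3
k=0  a_k=16  p_k/q_k = 16/1
…
k=2  a_k=4  p_k/q_k = 212/13
k=3  a_k=3  p_k/q_k = 685/42
(x₁, y₁) = (685, 42);  685² − 266·42² = 1 ✓
(685+42√266)^2 = 938449 + 57540√266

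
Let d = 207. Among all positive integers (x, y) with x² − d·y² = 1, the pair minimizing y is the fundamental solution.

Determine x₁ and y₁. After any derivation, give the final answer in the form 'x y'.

1151 80

√207 → a₀=14, period (2,1,1,2,1,1,2,28); ℓ=8 even so k=7
a_0=14:  p_0=14·1+0=14,  q_0=14·0+1=1
a_1=2:  p_1=2·14+1=29,  q_1=2·1+0=2
a_2=1:  p_2=1·29+14=43,  q_2=1·2+1=3
a_3=1:  p_3=1·43+29=72,  q_3=1·3+2=5
a_4=2:  p_4=2·72+43=187,  q_4=2·5+3=13
a_5=1:  p_5=1·187+72=259,  q_5=1·13+5=18
a_6=1:  p_6=1·259+187=446,  q_6=1·18+13=31
a_7=2:  p_7=2·446+259=1151,  q_7=2·31+18=80
→ (1151, 80).  Check: 1151²=1324801, 207·80²=1324800, difference 1.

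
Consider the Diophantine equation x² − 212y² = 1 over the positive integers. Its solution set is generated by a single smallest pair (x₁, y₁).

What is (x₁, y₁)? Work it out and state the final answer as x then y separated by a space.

66249 4550

√212 = [14; 1,1,3,1,1,…,1,1,28, …], period ℓ=14 (even) → k=13
k=0  a_k=14  p_k/q_k = 14/1
…
k=10  a_k=1  p_k/q_k = 7979/548
…
k=12  a_k=1  p_k/q_k = 37114/2549
k=13  a_k=1  p_k/q_k = 66249/4550
→ (66249, 4550).  Check: 66249²=4388930001, 212·4550²=4388930000, difference 1.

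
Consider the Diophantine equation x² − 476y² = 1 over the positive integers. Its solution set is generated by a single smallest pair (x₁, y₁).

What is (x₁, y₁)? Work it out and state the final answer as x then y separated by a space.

28799 1320

√476 = [21; 1,4,2,10,2,4,1,42, …], period ℓ=8 (even) → k=7
i=0: a=21 ⇒ p=21, q=1
i=1: a=1 ⇒ p=22, q=1
…
i=3: a=2 ⇒ p=240, q=11
i=4: a=10 ⇒ p=2509, q=115
…
i=6: a=4 ⇒ p=23541, q=1079
i=7: a=1 ⇒ p=28799, q=1320
fundamental: x₁=28799, y₁=1320  (since 829382401 − 476·1742400 = 1)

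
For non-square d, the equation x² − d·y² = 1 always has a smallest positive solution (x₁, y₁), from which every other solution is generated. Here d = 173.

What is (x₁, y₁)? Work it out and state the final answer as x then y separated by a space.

2499849 190060

[13; 6,1,1,6,26] for √173; ℓ=5 ⇒ convergent index 9
k=0  a_k=13  p_k/q_k = 13/1
k=1  a_k=6  p_k/q_k = 79/6
…
k=4  a_k=6  p_k/q_k = 1118/85
k=5  a_k=26  p_k/q_k = 29239/2223
…
k=8  a_k=1  p_k/q_k = 382343/29069
k=9  a_k=6  p_k/q_k = 2499849/190060
fundamental: x₁=2499849, y₁=190060  (since 6249245022801 − 173·36122803600 = 1)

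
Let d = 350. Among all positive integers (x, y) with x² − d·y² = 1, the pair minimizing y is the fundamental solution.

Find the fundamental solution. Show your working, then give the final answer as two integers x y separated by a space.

449 24

√350 = [18; 1,2,2,2,1,36, …], period ℓ=6 (even) → k=5
a_0=18:  p_0=18·1+0=18,  q_0=18·0+1=1
…
a_2=2:  p_2=2·19+18=56,  q_2=2·1+1=3
a_3=2:  p_3=2·56+19=131,  q_3=2·3+1=7
a_4=2:  p_4=2·131+56=318,  q_4=2·7+3=17
a_5=1:  p_5=1·318+131=449,  q_5=1·17+7=24
fundamental: x₁=449, y₁=24  (since 201601 − 350·576 = 1)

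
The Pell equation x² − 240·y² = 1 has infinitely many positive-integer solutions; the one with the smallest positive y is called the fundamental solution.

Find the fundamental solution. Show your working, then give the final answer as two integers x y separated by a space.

√240 → a₀=15, period (2,30); ℓ=2 even so k=1
k=0  a_k=15  p_k/q_k = 15/1
k=1  a_k=2  p_k/q_k = 31/2
→ (31, 2).  Check: 31²=961, 240·2²=960, difference 1.

31 2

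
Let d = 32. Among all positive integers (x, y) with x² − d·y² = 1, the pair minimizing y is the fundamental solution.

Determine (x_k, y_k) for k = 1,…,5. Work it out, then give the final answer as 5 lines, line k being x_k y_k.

17 3
577 102
19601 3465
665857 117708
22619537 3998607

√32 = [5; 1,1,1,10, …], period ℓ=4 (even) → k=3
step 0: (5, 1)  from 5·(1,0) + (0,1)
step 1: (6, 1)  from 1·(5,1) + (1,0)
step 2: (11, 2)  from 1·(6,1) + (5,1)
step 3: (17, 3)  from 1·(11,2) + (6,1)
fundamental: x₁=17, y₁=3  (since 289 − 32·9 = 1)
(x_2, y_2) = (17·17 + 32·3·3, 17·3 + 3·17) = (577, 102)
(x_3, y_3) = (17·577 + 32·3·102, 17·102 + 3·577) = (19601, 3465)
(x_4, y_4) = (17·19601 + 32·3·3465, 17·3465 + 3·19601) = (665857, 117708)
(x_5, y_5) = (17·665857 + 32·3·117708, 17·117708 + 3·665857) = (22619537, 3998607)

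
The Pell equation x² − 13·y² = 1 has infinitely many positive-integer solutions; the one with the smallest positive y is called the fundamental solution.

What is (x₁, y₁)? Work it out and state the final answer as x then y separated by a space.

649 180

√13 = [3; 1,1,1,1,6, …], period ℓ=5 (odd) → k=9
a_0=3:  p_0=3·1+0=3,  q_0=3·0+1=1
…
a_3=1:  p_3=1·7+4=11,  q_3=1·2+1=3
…
a_7=1:  p_7=1·137+119=256,  q_7=1·38+33=71
a_8=1:  p_8=1·256+137=393,  q_8=1·71+38=109
a_9=1:  p_9=1·393+256=649,  q_9=1·109+71=180
(x₁, y₁) = (649, 180);  649² − 13·180² = 1 ✓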